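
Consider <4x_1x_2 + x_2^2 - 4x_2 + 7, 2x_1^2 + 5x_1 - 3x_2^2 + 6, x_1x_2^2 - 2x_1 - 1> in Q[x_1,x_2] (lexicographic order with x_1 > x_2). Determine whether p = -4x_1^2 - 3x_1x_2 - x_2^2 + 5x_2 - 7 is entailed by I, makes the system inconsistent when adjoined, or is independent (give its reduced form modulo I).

Adjoining -4x_1^2 - 3x_1x_2 - x_2^2 + 5x_2 - 7 makes the ideal the whole ring: the system is inconsistent.

First compute the reduced Gröbner basis of I by Buchberger's algorithm.
f_1 = 4x_1x_2 + x_2^2 - 4x_2 + 7, LT = x_1x_2.
f_2 = 2x_1^2 + 5x_1 - 3x_2^2 + 6, LT = x_1^2.
f_3 = x_1x_2^2 - 2x_1 - 1, LT = x_1x_2^2.

S(f_1,f_2): lcm = x_1^2x_2. S = 1/4x_1x_2^2 - 7/2x_1x_2 + 7/4x_1 + 3/2x_2^3 - 3x_2.
  leading term x_1x_2^2: subtract (1/16x_2)·f_1 from 1/4x_1x_2^2 - 7/2x_1x_2 + 7/4x_1 + 3/2x_2^3 - 3x_2 → -7/2x_1x_2 + 7/4x_1 + 23/16x_2^3 + 1/4x_2^2 - 55/16x_2
  leading term x_1x_2: subtract (-7/8)·f_1 from -7/2x_1x_2 + 7/4x_1 + 23/16x_2^3 + 1/4x_2^2 - 55/16x_2 → 7/4x_1 + 23/16x_2^3 + 9/8x_2^2 - 111/16x_2 + 49/8
  leading term x_1: no divisor's leading term divides it; move 7/4x_1 to the remainder.
  leading term x_2^3: no divisor's leading term divides it; move 23/16x_2^3 to the remainder.
  leading term x_2^2: no divisor's leading term divides it; move 9/8x_2^2 to the remainder.
  leading term x_2: no divisor's leading term divides it; move -111/16x_2 to the remainder.
  leading term 1: no divisor's leading term divides it; move 49/8 to the remainder.
  remainder 7/4x_1 + 23/16x_2^3 + 9/8x_2^2 - 111/16x_2 + 49/8 ≠ 0; add h_4 = 7/4x_1 + 23/16x_2^3 + 9/8x_2^2 - 111/16x_2 + 49/8 to the basis.

S(f_1,f_3): lcm = x_1x_2^2. S = 2x_1 + 1/4x_2^3 - x_2^2 + 7/4x_2 + 1.
  leading term x_1: subtract (8/7)·h_4 from 2x_1 + 1/4x_2^3 - x_2^2 + 7/4x_2 + 1 → -39/28x_2^3 - 16/7x_2^2 + 271/28x_2 - 6
  leading term x_2^3: no divisor's leading term divides it; move -39/28x_2^3 to the remainder.
  leading term x_2^2: no divisor's leading term divides it; move -16/7x_2^2 to the remainder.
  leading term x_2: no divisor's leading term divides it; move 271/28x_2 to the remainder.
  leading term 1: no divisor's leading term divides it; move -6 to the remainder.
  remainder -39/28x_2^3 - 16/7x_2^2 + 271/28x_2 - 6 ≠ 0; add h_5 = -39/28x_2^3 - 16/7x_2^2 + 271/28x_2 - 6 to the basis.

S(f_2,f_3): lcm = x_1^2x_2^2. S = 2x_1^2 + 5/2x_1x_2^2 + x_1 - 3/2x_2^4 + 3x_2^2.
  leading term x_1^2: subtract (1)·f_2 from 2x_1^2 + 5/2x_1x_2^2 + x_1 - 3/2x_2^4 + 3x_2^2 → 5/2x_1x_2^2 - 4x_1 - 3/2x_2^4 + 6x_2^2 - 6
  leading term x_1x_2^2: subtract (5/8x_2)·f_1 from 5/2x_1x_2^2 - 4x_1 - 3/2x_2^4 + 6x_2^2 - 6 → -4x_1 - 3/2x_2^4 - 5/8x_2^3 + 17/2x_2^2 - 35/8x_2 - 6
  leading term x_1: subtract (-16/7)·h_4 from -4x_1 - 3/2x_2^4 - 5/8x_2^3 + 17/2x_2^2 - 35/8x_2 - 6 → -3/2x_2^4 + 149/56x_2^3 + 155/14x_2^2 - 1133/56x_2 + 8
  leading term x_2^4: subtract (14/13x_2)·h_5 from -3/2x_2^4 + 149/56x_2^3 + 155/14x_2^2 - 1133/56x_2 + 8 → 3729/728x_2^3 + 59/91x_2^2 - 10025/728x_2 + 8
  leading term x_2^3: subtract (-1243/338)·h_5 from 3729/728x_2^3 + 59/91x_2^2 - 10025/728x_2 + 8 → -1311/169x_2^2 + 3688/169x_2 - 2377/169
  leading term x_2^2: no divisor's leading term divides it; move -1311/169x_2^2 to the remainder.
  leading term x_2: no divisor's leading term divides it; move 3688/169x_2 to the remainder.
  leading term 1: no divisor's leading term divides it; move -2377/169 to the remainder.
  remainder -1311/169x_2^2 + 3688/169x_2 - 2377/169 ≠ 0; add h_6 = -1311/169x_2^2 + 3688/169x_2 - 2377/169 to the basis.

S(f_1,h_4): lcm = x_1x_2. S = -23/28x_2^4 - 9/14x_2^3 + 59/14x_2^2 - 9/2x_2 + 7/4.
  leading term x_2^4: subtract (23/39x_2)·h_5 from -23/28x_2^4 - 9/14x_2^3 + 59/14x_2^2 - 9/2x_2 + 7/4 → 55/78x_2^3 - 233/156x_2^2 - 25/26x_2 + 7/4
  leading term x_2^3: subtract (-770/1521)·h_5 from 55/78x_2^3 - 233/156x_2^2 - 25/26x_2 + 7/4 → -16127/6084x_2^2 + 5990/1521x_2 - 2611/2028
  leading term x_2^2: subtract (16127/47196)·h_6 from -16127/6084x_2^2 + 5990/1521x_2 - 2611/2028 → -41516/11799x_2 + 41516/11799
  leading term x_2: no divisor's leading term divides it; move -41516/11799x_2 to the remainder.
  leading term 1: no divisor's leading term divides it; move 41516/11799 to the remainder.
  remainder -41516/11799x_2 + 41516/11799 ≠ 0; add h_7 = -41516/11799x_2 + 41516/11799 to the basis.

The other S-polynomials (S(f_2,h_4), S(f_3,h_4), S(f_1,h_5), S(f_2,h_5), S(f_3,h_5), S(h_4,h_5), S(f_1,h_6), S(f_2,h_6), S(f_3,h_6), S(h_4,h_6), S(h_5,h_6), S(f_1,h_7), S(f_2,h_7), S(f_3,h_7), S(h_4,h_7), S(h_5,h_7), S(h_6,h_7)) all reduce to 0 modulo the current basis, so we have a Gröbner basis.
Inter-reduce: drop elements whose leading term is divisible by another's, tail-reduce, and make monic.
Reduced Gröbner basis: {x_1 + 1, x_2 - 1}.
Label its elements g_1 = x_1 + 1, g_2 = x_2 - 1.

Reduce p = -4x_1^2 - 3x_1x_2 - x_2^2 + 5x_2 - 7 modulo G:
  leading term x_1^2: subtract (-4x_1)·g_1 from -4x_1^2 - 3x_1x_2 - x_2^2 + 5x_2 - 7 → -3x_1x_2 + 4x_1 - x_2^2 + 5x_2 - 7
  leading term x_1x_2: subtract (-3x_2)·g_1 from -3x_1x_2 + 4x_1 - x_2^2 + 5x_2 - 7 → 4x_1 - x_2^2 + 8x_2 - 7
  leading term x_1: subtract (4)·g_1 from 4x_1 - x_2^2 + 8x_2 - 7 → -x_2^2 + 8x_2 - 11
  leading term x_2^2: subtract (-x_2)·g_2 from -x_2^2 + 8x_2 - 11 → 7x_2 - 11
  leading term x_2: subtract (7)·g_2 from 7x_2 - 11 → -4
  leading term 1: no divisor's leading term divides it; move -4 to the remainder.
  normal form = -4.
The normal form is nonzero, so p ∉ I. Since p minus its normal form lies in I, I + (p) = I + (r) where r = -4; decide whether this ideal is the whole ring.
Here r = -4 is a nonzero constant, hence a unit: 1 ∈ I + (p), the Gröbner basis of I + (p) is {1}, and the enlarged system has no common solution — adjoining p is inconsistent.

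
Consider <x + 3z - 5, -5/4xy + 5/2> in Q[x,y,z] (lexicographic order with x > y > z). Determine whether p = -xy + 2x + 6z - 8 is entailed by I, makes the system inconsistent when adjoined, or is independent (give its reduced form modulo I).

-xy + 2x + 6z - 8 lies in I (it reduces to 0).

First compute the reduced Gröbner basis of I by Buchberger's algorithm.
f_1 = x + 3z - 5, LT = x.
f_2 = -5/4xy + 5/2, LT = xy.

S(f_1,f_2): lcm = xy. S = 3yz - 5y + 2.
  leading term yz: no divisor's leading term divides it; move 3yz to the remainder.
  leading term y: no divisor's leading term divides it; move -5y to the remainder.
  leading term 1: no divisor's leading term divides it; move 2 to the remainder.
  remainder 3yz - 5y + 2 ≠ 0; add h_3 = 3yz - 5y + 2 to the basis.

The other S-polynomials (S(f_1,h_3), S(f_2,h_3)) all reduce to 0 modulo the current basis, so we have a Gröbner basis.
Inter-reduce: drop elements whose leading term is divisible by another's, tail-reduce, and make monic.
Reduced Gröbner basis: {x + 3z - 5, yz - 5/3y + 2/3}.
Label its elements g_1 = x + 3z - 5, g_2 = yz - 5/3y + 2/3.

Reduce p = -xy + 2x + 6z - 8 modulo G:
  leading term xy: subtract (-y)·g_1 from -xy + 2x + 6z - 8 → 2x + 3yz - 5y + 6z - 8
  leading term x: subtract (2)·g_1 from 2x + 3yz - 5y + 6z - 8 → 3yz - 5y + 2
  leading term yz: subtract (3)·g_2 from 3yz - 5y + 2 → 0
  normal form = 0.
Since the normal form is 0, p ∈ I.

Ideal membership is decidable via reduction modulo a Gröbner basis.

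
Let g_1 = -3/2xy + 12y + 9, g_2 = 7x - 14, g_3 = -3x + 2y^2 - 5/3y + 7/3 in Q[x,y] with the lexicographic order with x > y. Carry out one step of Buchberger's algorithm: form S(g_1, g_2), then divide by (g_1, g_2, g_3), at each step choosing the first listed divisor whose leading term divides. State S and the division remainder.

lcm(LM(g_1), LM(g_2)) = xy.
S = (lcm/LT(g_1))·g_1 − (lcm/LT(g_2))·g_2 = -6y - 6.
Reduce S modulo (g_1, g_2, g_3) in that order:
  leading term y: no divisor's leading term divides it; move -6y to the remainder.
  leading term 1: no divisor's leading term divides it; move -6 to the remainder.
The remainder -6y - 6 is nonzero, so it would be added as the next basis element.

S(g_1, g_2) = -6y - 6; remainder on division = -6y - 6.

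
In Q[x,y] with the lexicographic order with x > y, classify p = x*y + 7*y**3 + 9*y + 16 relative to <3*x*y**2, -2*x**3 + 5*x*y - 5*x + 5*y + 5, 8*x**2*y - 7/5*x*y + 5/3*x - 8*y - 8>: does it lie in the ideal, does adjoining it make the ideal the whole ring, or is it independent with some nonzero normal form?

x*y + 7*y**3 + 9*y + 16 lies in I (it reduces to 0).

First compute the reduced Gröbner basis of I by Buchberger's algorithm.
f_1 = 3*x*y**2, LT = x*y**2.
f_2 = -2*x**3 + 5*x*y - 5*x + 5*y + 5, LT = x**3.
f_3 = 8*x**2*y - 7/5*x*y + 5/3*x - 8*y - 8, LT = x**2*y.

S(f_1,f_2): lcm = x**3*y**2. S = 5/2*x*y**3 - 5/2*x*y**2 + 5/2*y**3 + 5/2*y**2.
  reduce S modulo (f_1, f_2, f_3):
  remainder 5/2*y**3 + 5/2*y**2 ≠ 0; add h_4 = 5/2*y**3 + 5/2*y**2 to the basis.

S(f_1,f_3): lcm = x**2*y**2. S = 7/40*x*y**2 - 5/24*x*y + y**2 + y.
  reduce S modulo (f_1, f_2, f_3, h_4):
  remainder -5/24*x*y + y**2 + y ≠ 0; add h_5 = -5/24*x*y + y**2 + y to the basis.

S(f_2,f_3): lcm = x**3*y. S = 7/40*x**2*y - 5/24*x**2 - 5/2*x*y**2 + 7/2*x*y + x - 5/2*y**2 - 5/2*y.
  reduce S modulo (f_1, f_2, f_3, h_4, h_5):
  remainder -5/24*x**2 + 185/192*x + 14447/1000*y**2 + 7311/500*y + 7/40 ≠ 0; add h_6 = -5/24*x**2 + 185/192*x + 14447/1000*y**2 + 7311/500*y + 7/40 to the basis.

S(f_2,h_5): lcm = x**3*y. S = 24/5*x**2*y**2 + 24/5*x**2*y - 5/2*x*y**2 + 5/2*x*y - 5/2*y**2 - 5/2*y.
  reduce S modulo (f_1, f_2, f_3, h_4, h_5, h_6):
  remainder -x + 3383/250*y**2 + 4583/250*y + 24/5 ≠ 0; add h_7 = -x + 3383/250*y**2 + 4583/250*y + 24/5 to the basis.

S(f_3,h_5): lcm = x**2*y. S = 24/5*x*y**2 + 37/8*x*y + 5/24*x - y - 1.
  reduce S modulo (f_1, f_2, f_3, h_4, h_5, h_6, h_7):
  remainder 30023/1200*y**2 + 30023/1200*y ≠ 0; add h_8 = 30023/1200*y**2 + 30023/1200*y to the basis.

S(f_2,h_6): lcm = x**3. S = 37/8*x**2 + 43341/625*x*y**2 + 84607/1250*x*y + 167/50*x - 5/2*y - 5/2.
  reduce S modulo (f_1, f_2, f_3, h_4, h_5, h_6, h_7, h_8):
  remainder 30023/250*y + 30023/250 ≠ 0; add h_9 = 30023/250*y + 30023/250 to the basis.

The other S-polynomials (S(f_1,h_4), S(f_2,h_4), S(f_3,h_4), S(f_1,h_5), S(h_4,h_5), S(f_1,h_6), S(f_3,h_6), S(h_4,h_6), S(h_5,h_6), S(f_1,h_7), S(f_2,h_7), S(f_3,h_7), S(h_4,h_7), S(h_5,h_7), S(h_6,h_7), S(f_1,h_8), S(f_2,h_8), S(f_3,h_8), S(h_4,h_8), S(h_5,h_8), S(h_6,h_8), S(h_7,h_8), S(f_1,h_9), S(f_2,h_9), S(f_3,h_9), S(h_4,h_9), S(h_5,h_9), S(h_6,h_9), S(h_7,h_9), S(h_8,h_9)) all reduce to 0 modulo the current basis, so we have a Gröbner basis.
Inter-reduce: drop elements whose leading term is divisible by another's, tail-reduce, and make monic.
Reduced Gröbner basis: {x, y + 1}.
Label its elements g_1 = x, g_2 = y + 1.

Reduce p = x*y + 7*y**3 + 9*y + 16 modulo G:
  leading term x*y: subtract (y)·g_1 from x*y + 7*y**3 + 9*y + 16 → 7*y**3 + 9*y + 16
  leading term y**3: subtract (7*y**2)·g_2 from 7*y**3 + 9*y + 16 → -7*y**2 + 9*y + 16
  leading term y**2: subtract (-7*y)·g_2 from -7*y**2 + 9*y + 16 → 16*y + 16
  leading term y: subtract (16)·g_2 from 16*y + 16 → 0
  normal form = 0.
Since the normal form is 0, p ∈ I.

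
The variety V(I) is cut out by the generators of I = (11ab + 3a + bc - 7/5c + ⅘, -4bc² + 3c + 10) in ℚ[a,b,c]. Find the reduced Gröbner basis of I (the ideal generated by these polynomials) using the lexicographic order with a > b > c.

G = {ab + 3/11a + 1/11bc - 7/55c + 4/55, ac² + 11/4ac + 55/6a - 7/15c³ + 31/60c² + ⅚c, bc² - ¾c - 5/2}

f_1 = 11ab + 3a + bc - 7/5c + ⅘, LT = ab.
f_2 = -4bc² + 3c + 10, LT = bc².

S(f_1,f_2): lcm = abc². S = 3/11ac² + ¾ac + 5/2a + 1/11bc³ - 7/55c³ + 4/55c².
  reduce S modulo (f_1, f_2):
  remainder 3/11ac² + ¾ac + 5/2a - 7/55c³ + 31/220c² + 5/22c ≠ 0; add g_3 = 3/11ac² + ¾ac + 5/2a - 7/55c³ + 31/220c² + 5/22c to the basis.

The other S-polynomials (S(f_1,g_3), S(f_2,g_3)) all reduce to 0 modulo the current basis, so we have a Gröbner basis.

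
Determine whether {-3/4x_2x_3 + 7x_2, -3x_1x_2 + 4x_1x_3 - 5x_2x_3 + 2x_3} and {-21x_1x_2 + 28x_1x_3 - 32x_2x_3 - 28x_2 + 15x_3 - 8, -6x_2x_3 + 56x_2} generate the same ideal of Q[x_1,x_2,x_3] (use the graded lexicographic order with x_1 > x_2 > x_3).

No, the ideals differ.

Equality of ideals is decidable: compute both reduced Gröbner bases (unique for the ordering) and check whether they agree.
Buchberger on the first generating set:
f_1 = -3/4x_2x_3 + 7x_2, LT = x_2x_3.
f_2 = -3x_1x_2 + 4x_1x_3 - 5x_2x_3 + 2x_3, LT = x_1x_2.

S(f_1,f_2): lcm = x_1x_2x_3. S = 4/3x_1x_3^2 - 5/3x_2x_3^2 - 28/3x_1x_2 + 2/3x_3^2.
  leading term x_1x_3^2: no divisor's leading term divides it; move 4/3x_1x_3^2 to the remainder.
  leading term x_2x_3^2: subtract (20/9x_3)·f_1 from -5/3x_2x_3^2 - 28/3x_1x_2 + 2/3x_3^2 → -28/3x_1x_2 - 140/9x_2x_3 + 2/3x_3^2
  leading term x_1x_2: subtract (28/9)·f_2 from -28/3x_1x_2 - 140/9x_2x_3 + 2/3x_3^2 → -112/9x_1x_3 + 2/3x_3^2 - 56/9x_3
  leading term x_1x_3: no divisor's leading term divides it; move -112/9x_1x_3 to the remainder.
  leading term x_3^2: no divisor's leading term divides it; move 2/3x_3^2 to the remainder.
  leading term x_3: no divisor's leading term divides it; move -56/9x_3 to the remainder.
  remainder 4/3x_1x_3^2 - 112/9x_1x_3 + 2/3x_3^2 - 56/9x_3 ≠ 0; add g_3 = 4/3x_1x_3^2 - 112/9x_1x_3 + 2/3x_3^2 - 56/9x_3 to the basis.

The other S-polynomials (S(f_1,g_3), S(f_2,g_3)) all reduce to 0 modulo the current basis, so we have a Gröbner basis.
Inter-reduce: drop elements whose leading term is divisible by another's, tail-reduce, and make monic.
Reduced Gröbner basis: {x_1x_3^2 - 28/3x_1x_3 + 1/2x_3^2 - 14/3x_3, x_1x_2 - 4/3x_1x_3 + 140/9x_2 - 2/3x_3, x_2x_3 - 28/3x_2}.

Buchberger on the second generating set:
h_1 = -21x_1x_2 + 28x_1x_3 - 32x_2x_3 - 28x_2 + 15x_3 - 8, LT = x_1x_2.
h_2 = -6x_2x_3 + 56x_2, LT = x_2x_3.

S(h_1,h_2): lcm = x_1x_2x_3. S = -4/3x_1x_3^2 + 32/21x_2x_3^2 + 28/3x_1x_2 + 4/3x_2x_3 - 5/7x_3^2 + 8/21x_3.
  leading term x_1x_3^2: no divisor's leading term divides it; move -4/3x_1x_3^2 to the remainder.
  leading term x_2x_3^2: subtract (-16/63x_3)·h_2 from 32/21x_2x_3^2 + 28/3x_1x_2 + 4/3x_2x_3 - 5/7x_3^2 + 8/21x_3 → 28/3x_1x_2 + 140/9x_2x_3 - 5/7x_3^2 + 8/21x_3
  leading term x_1x_2: subtract (-4/9)·h_1 from 28/3x_1x_2 + 140/9x_2x_3 - 5/7x_3^2 + 8/21x_3 → 112/9x_1x_3 + 4/3x_2x_3 - 5/7x_3^2 - 112/9x_2 + 148/21x_3 - 32/9
  leading term x_1x_3: no divisor's leading term divides it; move 112/9x_1x_3 to the remainder.
  leading term x_2x_3: subtract (-2/9)·h_2 from 4/3x_2x_3 - 5/7x_3^2 - 112/9x_2 + 148/21x_3 - 32/9 → -5/7x_3^2 + 148/21x_3 - 32/9
  leading term x_3^2: no divisor's leading term divides it; move -5/7x_3^2 to the remainder.
  leading term x_3: no divisor's leading term divides it; move 148/21x_3 to the remainder.
  leading term 1: no divisor's leading term divides it; move -32/9 to the remainder.
  remainder -4/3x_1x_3^2 + 112/9x_1x_3 - 5/7x_3^2 + 148/21x_3 - 32/9 ≠ 0; add k_3 = -4/3x_1x_3^2 + 112/9x_1x_3 - 5/7x_3^2 + 148/21x_3 - 32/9 to the basis.

The other S-polynomials (S(h_1,k_3), S(h_2,k_3)) all reduce to 0 modulo the current basis, so we have a Gröbner basis.
Inter-reduce: drop elements whose leading term is divisible by another's, tail-reduce, and make monic.
Reduced Gröbner basis: {x_1x_3^2 - 28/3x_1x_3 + 15/28x_3^2 - 37/7x_3 + 8/3, x_1x_2 - 4/3x_1x_3 + 140/9x_2 - 5/7x_3 + 8/21, x_2x_3 - 28/3x_2}.

The bases are distinct; the ideals are different.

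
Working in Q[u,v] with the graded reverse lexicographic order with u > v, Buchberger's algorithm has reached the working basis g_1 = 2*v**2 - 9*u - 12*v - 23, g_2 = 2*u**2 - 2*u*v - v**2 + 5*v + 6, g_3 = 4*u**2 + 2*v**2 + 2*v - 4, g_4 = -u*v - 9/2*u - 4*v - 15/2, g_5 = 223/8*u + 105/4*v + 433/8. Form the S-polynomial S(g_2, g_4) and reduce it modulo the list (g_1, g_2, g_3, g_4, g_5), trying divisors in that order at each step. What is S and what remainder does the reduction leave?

lcm(LM(g_2), LM(g_4)) = u**2*v.
S = (lcm/LT(g_2))·g_2 − (lcm/LT(g_4))·g_4 = -u*v**2 - 1/2*v**3 - 9/2*u**2 - 4*u*v + 5/2*v**2 - 15/2*u + 3*v.
Reduce S modulo (g_1, g_2, g_3, g_4, g_5) in that order:
  leading term u*v**2: subtract (-1/2*u)·g_1 from -u*v**2 - 1/2*v**3 - 9/2*u**2 - 4*u*v + 5/2*v**2 - 15/2*u + 3*v → -1/2*v**3 - 9*u**2 - 10*u*v + 5/2*v**2 - 19*u + 3*v
  leading term v**3: subtract (-1/4*v)·g_1 from -1/2*v**3 - 9*u**2 - 10*u*v + 5/2*v**2 - 19*u + 3*v → -9*u**2 - 49/4*u*v - 1/2*v**2 - 19*u - 11/4*v
  leading term u**2: subtract (-9/2)·g_2 from -9*u**2 - 49/4*u*v - 1/2*v**2 - 19*u - 11/4*v → -85/4*u*v - 5*v**2 - 19*u + 79/4*v + 27
  leading term u*v: subtract (85/4)·g_4 from -85/4*u*v - 5*v**2 - 19*u + 79/4*v + 27 → -5*v**2 + 613/8*u + 419/4*v + 1491/8
  leading term v**2: subtract (-5/2)·g_1 from -5*v**2 + 613/8*u + 419/4*v + 1491/8 → 433/8*u + 299/4*v + 1031/8
  leading term u: subtract (433/223)·g_5 from 433/8*u + 299/4*v + 1031/8 → 5303/223*v + 5303/223
  leading term v: no divisor's leading term divides it; move 5303/223*v to the remainder.
  leading term 1: no divisor's leading term divides it; move 5303/223 to the remainder.
The remainder 5303/223*v + 5303/223 is nonzero, so it would be added as the next basis element.

S(g_2, g_4) = -u*v**2 - 1/2*v**3 - 9/2*u**2 - 4*u*v + 5/2*v**2 - 15/2*u + 3*v; remainder on division = 5303/223*v + 5303/223.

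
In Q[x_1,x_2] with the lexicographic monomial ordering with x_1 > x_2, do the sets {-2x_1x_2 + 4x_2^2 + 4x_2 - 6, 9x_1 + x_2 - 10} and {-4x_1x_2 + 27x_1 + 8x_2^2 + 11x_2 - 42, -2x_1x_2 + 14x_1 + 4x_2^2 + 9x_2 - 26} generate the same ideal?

Since reduced Gröbner bases are canonical representatives of ideals under a given ordering, it suffices to compute and compare them.
Buchberger on the first generating set:
f_1 = -2x_1x_2 + 4x_2^2 + 4x_2 - 6, LT = x_1x_2.
f_2 = 9x_1 + x_2 - 10, LT = x_1.

S(f_1,f_2): lcm = x_1x_2. S = -19/9x_2^2 - 8/9x_2 + 3.
  reduce S modulo (f_1, f_2):
  remainder -19/9x_2^2 - 8/9x_2 + 3 ≠ 0; add g_3 = -19/9x_2^2 - 8/9x_2 + 3 to the basis.

The other S-polynomials (S(f_1,g_3), S(f_2,g_3)) all reduce to 0 modulo the current basis, so we have a Gröbner basis.
Inter-reduce: drop elements whose leading term is divisible by another's, tail-reduce, and make monic.
Reduced Gröbner basis: {x_1 + 1/9x_2 - 10/9, x_2^2 + 8/19x_2 - 27/19}.

Buchberger on the second generating set:
h_1 = -4x_1x_2 + 27x_1 + 8x_2^2 + 11x_2 - 42, LT = x_1x_2.
h_2 = -2x_1x_2 + 14x_1 + 4x_2^2 + 9x_2 - 26, LT = x_1x_2.

S(h_1,h_2): lcm = x_1x_2. S = 1/4x_1 + 7/4x_2 - 5/2.
  reduce S modulo (h_1, h_2):
  remainder 1/4x_1 + 7/4x_2 - 5/2 ≠ 0; add k_3 = 1/4x_1 + 7/4x_2 - 5/2 to the basis.

S(h_1,k_3): lcm = x_1x_2. S = -27/4x_1 - 9x_2^2 + 29/4x_2 + 21/2.
  reduce S modulo (h_1, h_2, k_3):
  remainder -9x_2^2 + 109/2x_2 - 57 ≠ 0; add k_4 = -9x_2^2 + 109/2x_2 - 57 to the basis.

The other S-polynomials (S(h_2,k_3), S(h_1,k_4), S(h_2,k_4), S(k_3,k_4)) all reduce to 0 modulo the current basis, so we have a Gröbner basis.
Inter-reduce: drop elements whose leading term is divisible by another's, tail-reduce, and make monic.
Reduced Gröbner basis: {x_1 + 7x_2 - 10, x_2^2 - 109/18x_2 + 19/3}.

The bases are distinct; the ideals are different.

No, the ideals differ.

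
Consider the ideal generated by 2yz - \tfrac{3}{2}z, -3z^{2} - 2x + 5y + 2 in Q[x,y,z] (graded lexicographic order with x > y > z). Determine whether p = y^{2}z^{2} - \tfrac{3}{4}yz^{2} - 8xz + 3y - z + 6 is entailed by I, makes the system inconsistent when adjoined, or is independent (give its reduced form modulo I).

y^{2}z^{2} - \tfrac{3}{4}yz^{2} - 8xz + 3y - z + 6 is independent of I; its normal form modulo I is -8xz + 3y - z + 6.

First compute the reduced Gröbner basis of I by Buchberger's algorithm.
f_1 = 2yz - \tfrac{3}{2}z, LT = yz.
f_2 = -3z^{2} - 2x + 5y + 2, LT = z^{2}.

S(f_1,f_2): lcm = yz^{2}. S = -\tfrac{2}{3}xy + \tfrac{5}{3}y^{2} - \tfrac{3}{4}z^{2} + \tfrac{2}{3}y.
  leading term xy: no divisor's leading term divides it; move -\tfrac{2}{3}xy to the remainder.
  leading term y^{2}: no divisor's leading term divides it; move \tfrac{5}{3}y^{2} to the remainder.
  leading term z^{2}: subtract (\tfrac{1}{4})·f_2 from -\tfrac{3}{4}z^{2} + \tfrac{2}{3}y → \tfrac{1}{2}x - \tfrac{7}{12}y - \tfrac{1}{2}
  leading term x: no divisor's leading term divides it; move \tfrac{1}{2}x to the remainder.
  leading term y: no divisor's leading term divides it; move -\tfrac{7}{12}y to the remainder.
  leading term 1: no divisor's leading term divides it; move -\tfrac{1}{2} to the remainder.
  remainder -\tfrac{2}{3}xy + \tfrac{5}{3}y^{2} + \tfrac{1}{2}x - \tfrac{7}{12}y - \tfrac{1}{2} ≠ 0; add h_3 = -\tfrac{2}{3}xy + \tfrac{5}{3}y^{2} + \tfrac{1}{2}x - \tfrac{7}{12}y - \tfrac{1}{2} to the basis.

The other S-polynomials (S(f_1,h_3), S(f_2,h_3)) all reduce to 0 modulo the current basis, so we have a Gröbner basis.
Inter-reduce: drop elements whose leading term is divisible by another's, tail-reduce, and make monic.
Reduced Gröbner basis: {xy - \tfrac{5}{2}y^{2} - \tfrac{3}{4}x + \tfrac{7}{8}y + \tfrac{3}{4}, yz - \tfrac{3}{4}z, z^{2} + \tfrac{2}{3}x - \tfrac{5}{3}y - \tfrac{2}{3}}.
Label its elements g_1 = xy - \tfrac{5}{2}y^{2} - \tfrac{3}{4}x + \tfrac{7}{8}y + \tfrac{3}{4}, g_2 = yz - \tfrac{3}{4}z, g_3 = z^{2} + \tfrac{2}{3}x - \tfrac{5}{3}y - \tfrac{2}{3}.

Reduce p = y^{2}z^{2} - \tfrac{3}{4}yz^{2} - 8xz + 3y - z + 6 modulo G:
  leading term y^{2}z^{2}: subtract (yz)·g_2 from y^{2}z^{2} - \tfrac{3}{4}yz^{2} - 8xz + 3y - z + 6 → -8xz + 3y - z + 6
  leading term xz: no divisor's leading term divides it; move -8xz to the remainder.
  leading term y: no divisor's leading term divides it; move 3y to the remainder.
  leading term z: no divisor's leading term divides it; move -z to the remainder.
  leading term 1: no divisor's leading term divides it; move 6 to the remainder.
  normal form = -8xz + 3y - z + 6.
The normal form is nonzero, so p ∉ I. Since p minus its normal form lies in I, I + (p) = I + (r) where r = -8xz + 3y - z + 6; decide whether this ideal is the whole ring.
Run Buchberger on G together with r (pairs among the g_i already reduce to 0 since G is a Gröbner basis):
g_1 = xy - \tfrac{5}{2}y^{2} - \tfrac{3}{4}x + \tfrac{7}{8}y + \tfrac{3}{4}, LT = xy.
g_2 = yz - \tfrac{3}{4}z, LT = yz.
g_3 = z^{2} + \tfrac{2}{3}x - \tfrac{5}{3}y - \tfrac{2}{3}, LT = z^{2}.
r = -8xz + 3y - z + 6, LT = xz.

S(g_1,r): lcm = xyz. S = -\tfrac{5}{2}y^{2}z - \tfrac{3}{4}xz + \tfrac{3}{8}y^{2} + \tfrac{3}{4}yz + \tfrac{3}{4}y + \tfrac{3}{4}z.
  leading term y^{2}z: subtract (-\tfrac{5}{2}y)·g_2 from -\tfrac{5}{2}y^{2}z - \tfrac{3}{4}xz + \tfrac{3}{8}y^{2} + \tfrac{3}{4}yz + \tfrac{3}{4}y + \tfrac{3}{4}z → -\tfrac{3}{4}xz + \tfrac{3}{8}y^{2} - \tfrac{9}{8}yz + \tfrac{3}{4}y + \tfrac{3}{4}z
  leading term xz: subtract (\tfrac{3}{32})·r from -\tfrac{3}{4}xz + \tfrac{3}{8}y^{2} - \tfrac{9}{8}yz + \tfrac{3}{4}y + \tfrac{3}{4}z → \tfrac{3}{8}y^{2} - \tfrac{9}{8}yz + \tfrac{15}{32}y + \tfrac{27}{32}z - \tfrac{9}{16}
  leading term y^{2}: no divisor's leading term divides it; move \tfrac{3}{8}y^{2} to the remainder.
  leading term yz: subtract (-\tfrac{9}{8})·g_2 from -\tfrac{9}{8}yz + \tfrac{15}{32}y + \tfrac{27}{32}z - \tfrac{9}{16} → \tfrac{15}{32}y - \tfrac{9}{16}
  leading term y: no divisor's leading term divides it; move \tfrac{15}{32}y to the remainder.
  leading term 1: no divisor's leading term divides it; move -\tfrac{9}{16} to the remainder.
  remainder \tfrac{3}{8}y^{2} + \tfrac{15}{32}y - \tfrac{9}{16} ≠ 0; add m_5 = \tfrac{3}{8}y^{2} + \tfrac{15}{32}y - \tfrac{9}{16} to the basis.

S(g_3,r): lcm = xz^{2}. S = \tfrac{2}{3}x^{2} - \tfrac{5}{3}xy + \tfrac{3}{8}yz - \tfrac{1}{8}z^{2} - \tfrac{2}{3}x + \tfrac{3}{4}z.
  leading term x^{2}: no divisor's leading term divides it; move \tfrac{2}{3}x^{2} to the remainder.
  leading term xy: subtract (-\tfrac{5}{3})·g_1 from -\tfrac{5}{3}xy + \tfrac{3}{8}yz - \tfrac{1}{8}z^{2} - \tfrac{2}{3}x + \tfrac{3}{4}z → -\tfrac{25}{6}y^{2} + \tfrac{3}{8}yz - \tfrac{1}{8}z^{2} - \tfrac{23}{12}x + \tfrac{35}{24}y + \tfrac{3}{4}z + \tfrac{5}{4}
  leading term y^{2}: subtract (-\tfrac{100}{9})·m_5 from -\tfrac{25}{6}y^{2} + \tfrac{3}{8}yz - \tfrac{1}{8}z^{2} - \tfrac{23}{12}x + \tfrac{35}{24}y + \tfrac{3}{4}z + \tfrac{5}{4} → \tfrac{3}{8}yz - \tfrac{1}{8}z^{2} - \tfrac{23}{12}x + \tfrac{20}{3}y + \tfrac{3}{4}z - 5
  leading term yz: subtract (\tfrac{3}{8})·g_2 from \tfrac{3}{8}yz - \tfrac{1}{8}z^{2} - \tfrac{23}{12}x + \tfrac{20}{3}y + \tfrac{3}{4}z - 5 → -\tfrac{1}{8}z^{2} - \tfrac{23}{12}x + \tfrac{20}{3}y + \tfrac{33}{32}z - 5
  leading term z^{2}: subtract (-\tfrac{1}{8})·g_3 from -\tfrac{1}{8}z^{2} - \tfrac{23}{12}x + \tfrac{20}{3}y + \tfrac{33}{32}z - 5 → -\tfrac{11}{6}x + \tfrac{155}{24}y + \tfrac{33}{32}z - \tfrac{61}{12}
  leading term x: no divisor's leading term divides it; move -\tfrac{11}{6}x to the remainder.
  leading term y: no divisor's leading term divides it; move \tfrac{155}{24}y to the remainder.
  leading term z: no divisor's leading term divides it; move \tfrac{33}{32}z to the remainder.
  leading term 1: no divisor's leading term divides it; move -\tfrac{61}{12} to the remainder.
  remainder \tfrac{2}{3}x^{2} - \tfrac{11}{6}x + \tfrac{155}{24}y + \tfrac{33}{32}z - \tfrac{61}{12} ≠ 0; add m_6 = \tfrac{2}{3}x^{2} - \tfrac{11}{6}x + \tfrac{155}{24}y + \tfrac{33}{32}z - \tfrac{61}{12} to the basis.

The other S-polynomials (S(g_1,g_2), S(g_1,g_3), S(g_2,g_3), S(g_2,r), S(g_1,m_5), S(g_2,m_5), S(g_3,m_5), S(r,m_5), S(g_1,m_6), S(g_2,m_6), S(g_3,m_6), S(r,m_6), S(m_5,m_6)) all reduce to 0 modulo the current basis, so we have a Gröbner basis.
Inter-reduce: drop elements whose leading term is divisible by another's, tail-reduce, and make monic.
Reduced Gröbner basis: {x^{2} - \tfrac{11}{4}x + \tfrac{155}{16}y + \tfrac{99}{64}z - \tfrac{61}{8}, xy - \tfrac{3}{4}x + 4y - 3, xz - \tfrac{3}{8}y + \tfrac{1}{8}z - \tfrac{3}{4}, y^{2} + \tfrac{5}{4}y - \tfrac{3}{2}, yz - \tfrac{3}{4}z, z^{2} + \tfrac{2}{3}x - \tfrac{5}{3}y - \tfrac{2}{3}}.
The reduced Gröbner basis of I + (p) is {x^{2} - \tfrac{11}{4}x + \tfrac{155}{16}y + \tfrac{99}{64}z - \tfrac{61}{8}, xy - \tfrac{3}{4}x + 4y - 3, xz - \tfrac{3}{8}y + \tfrac{1}{8}z - \tfrac{3}{4}, y^{2} + \tfrac{5}{4}y - \tfrac{3}{2}, yz - \tfrac{3}{4}z, z^{2} + \tfrac{2}{3}x - \tfrac{5}{3}y - \tfrac{2}{3}} ≠ {1}, a proper ideal, so the enlarged system stays consistent: p is independent of I, with normal form -8xz + 3y - z + 6.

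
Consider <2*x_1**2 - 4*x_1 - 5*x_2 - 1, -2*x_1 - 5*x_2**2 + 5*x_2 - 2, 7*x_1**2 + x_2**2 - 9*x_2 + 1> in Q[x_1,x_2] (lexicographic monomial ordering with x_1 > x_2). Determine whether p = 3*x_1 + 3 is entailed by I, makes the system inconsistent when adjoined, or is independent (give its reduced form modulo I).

First compute the reduced Gröbner basis of I by Buchberger's algorithm.
f_1 = 2*x_1**2 - 4*x_1 - 5*x_2 - 1, LT = x_1**2.
f_2 = -2*x_1 - 5*x_2**2 + 5*x_2 - 2, LT = x_1.
f_3 = 7*x_1**2 + x_2**2 - 9*x_2 + 1, LT = x_1**2.

S(f_1,f_2): lcm = x_1**2. S = -5/2*x_1*x_2**2 + 5/2*x_1*x_2 - 3*x_1 - 5/2*x_2 - 1/2.
  reduce S modulo (f_1, f_2, f_3):
  remainder 25/4*x_2**4 - 25/2*x_2**3 + 65/4*x_2**2 - 25/2*x_2 + 5/2 ≠ 0; add h_4 = 25/4*x_2**4 - 25/2*x_2**3 + 65/4*x_2**2 - 25/2*x_2 + 5/2 to the basis.

S(f_1,f_3): lcm = x_1**2. S = -2*x_1 - 1/7*x_2**2 - 17/14*x_2 - 9/14.
  reduce S modulo (f_1, f_2, f_3, h_4):
  remainder 34/7*x_2**2 - 87/14*x_2 + 19/14 ≠ 0; add h_5 = 34/7*x_2**2 - 87/14*x_2 + 19/14 to the basis.

S(h_4,h_5): lcm = x_2**4. S = -49/68*x_2**3 + 789/340*x_2**2 - 2*x_2 + 2/5.
  reduce S modulo (f_1, f_2, f_3, h_4, h_5):
  remainder -14461/1572160*x_2 + 14461/1572160 ≠ 0; add h_6 = -14461/1572160*x_2 + 14461/1572160 to the basis.

The other S-polynomials (S(f_2,f_3), S(f_1,h_4), S(f_2,h_4), S(f_3,h_4), S(f_1,h_5), S(f_2,h_5), S(f_3,h_5), S(f_1,h_6), S(f_2,h_6), S(f_3,h_6), S(h_4,h_6), S(h_5,h_6)) all reduce to 0 modulo the current basis, so we have a Gröbner basis.
Inter-reduce: drop elements whose leading term is divisible by another's, tail-reduce, and make monic.
Reduced Gröbner basis: {x_1 + 1, x_2 - 1}.
Label its elements g_1 = x_1 + 1, g_2 = x_2 - 1.

Reduce p = 3*x_1 + 3 modulo G:
  leading term x_1: subtract (3)·g_1 from 3*x_1 + 3 → 0
  normal form = 0.
Since the normal form is 0, p ∈ I.

3*x_1 + 3 lies in I (it reduces to 0).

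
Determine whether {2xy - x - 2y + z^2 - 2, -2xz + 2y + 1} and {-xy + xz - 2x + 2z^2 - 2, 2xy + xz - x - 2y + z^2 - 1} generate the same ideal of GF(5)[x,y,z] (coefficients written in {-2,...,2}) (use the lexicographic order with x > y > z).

Two ideals are equal iff their reduced Gröbner bases coincide (the reduced basis is unique for a fixed ordering).
Buchberger on the first generating set:
f_1 = 2xy - x - 2y + z^2 - 2, LT = xy.
f_2 = -2xz + 2y + 1, LT = xz.

S(f_1,f_2): lcm = xyz. S = 2xz + y^2 - yz - 2y - 2z^3 - z.
  leading term xz: subtract (-1)·f_2 from 2xz + y^2 - yz - 2y - 2z^3 - z → y^2 - yz - 2z^3 - z + 1
  leading term y^2: no divisor's leading term divides it; move y^2 to the remainder.
  leading term yz: no divisor's leading term divides it; move -yz to the remainder.
  leading term z^3: no divisor's leading term divides it; move -2z^3 to the remainder.
  leading term z: no divisor's leading term divides it; move -z to the remainder.
  leading term 1: no divisor's leading term divides it; move 1 to the remainder.
  remainder y^2 - yz - 2z^3 - z + 1 ≠ 0; add g_3 = y^2 - yz - 2z^3 - z + 1 to the basis.

The other S-polynomials (S(f_1,g_3), S(f_2,g_3)) all reduce to 0 modulo the current basis, so we have a Gröbner basis.
Inter-reduce: drop elements whose leading term is divisible by another's, tail-reduce, and make monic.
Reduced Gröbner basis: {xy + 2x - y - 2z^2 - 1, xz - y + 2, y^2 - yz - 2z^3 - z + 1}.

Buchberger on the second generating set:
h_1 = -xy + xz - 2x + 2z^2 - 2, LT = xy.
h_2 = 2xy + xz - x - 2y + z^2 - 1, LT = xy.

S(h_1,h_2): lcm = xy. S = xz + y.
  leading term xz: no divisor's leading term divides it; move xz to the remainder.
  leading term y: no divisor's leading term divides it; move y to the remainder.
  remainder xz + y ≠ 0; add k_3 = xz + y to the basis.

S(h_1,k_3): lcm = xyz. S = -xz^2 + 2xz - y^2 - 2z^3 + 2z.
  leading term xz^2: subtract (-z)·k_3 from -xz^2 + 2xz - y^2 - 2z^3 + 2z → 2xz - y^2 + yz - 2z^3 + 2z
  leading term xz: subtract (2)·k_3 from 2xz - y^2 + yz - 2z^3 + 2z → -y^2 + yz - 2y - 2z^3 + 2z
  leading term y^2: no divisor's leading term divides it; move -y^2 to the remainder.
  leading term yz: no divisor's leading term divides it; move yz to the remainder.
  leading term y: no divisor's leading term divides it; move -2y to the remainder.
  leading term z^3: no divisor's leading term divides it; move -2z^3 to the remainder.
  leading term z: no divisor's leading term divides it; move 2z to the remainder.
  remainder -y^2 + yz - 2y - 2z^3 + 2z ≠ 0; add k_4 = -y^2 + yz - 2y - 2z^3 + 2z to the basis.

The other S-polynomials (S(h_2,k_3), S(h_1,k_4), S(h_2,k_4), S(k_3,k_4)) all reduce to 0 modulo the current basis, so we have a Gröbner basis.
Inter-reduce: drop elements whose leading term is divisible by another's, tail-reduce, and make monic.
Reduced Gröbner basis: {xy + 2x + y - 2z^2 + 2, xz + y, y^2 - yz + 2y + 2z^3 - 2z}.

Since the reduced bases disagree, the two ideals are not the same.

No, the ideals differ.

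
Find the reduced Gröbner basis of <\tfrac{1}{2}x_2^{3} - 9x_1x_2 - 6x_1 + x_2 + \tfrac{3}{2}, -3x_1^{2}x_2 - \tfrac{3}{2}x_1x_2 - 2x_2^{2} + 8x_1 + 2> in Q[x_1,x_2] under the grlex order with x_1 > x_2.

G = {x_1^{3} - \tfrac{2}{9}x_1x_2^{2} + \tfrac{17}{4}x_1^{2} + \tfrac{2}{3}x_1x_2 - \tfrac{1}{18}x_2^{2} + \tfrac{31}{72}x_1 - \tfrac{1}{6}x_2 - \tfrac{1}{9}, x_1^{2}x_2 + \tfrac{1}{2}x_1x_2 + \tfrac{2}{3}x_2^{2} - \tfrac{8}{3}x_1 - \tfrac{2}{3}, x_2^{3} - 18x_1x_2 - 12x_1 + 2x_2 + 3}

f_1 = \tfrac{1}{2}x_2^{3} - 9x_1x_2 - 6x_1 + x_2 + \tfrac{3}{2}, LT = x_2^{3}.
f_2 = -3x_1^{2}x_2 - \tfrac{3}{2}x_1x_2 - 2x_2^{2} + 8x_1 + 2, LT = x_1^{2}x_2.

S(f_1,f_2): lcm = x_1^{2}x_2^{3}. S = -18x_1^{3}x_2 - \tfrac{1}{2}x_1x_2^{3} - \tfrac{2}{3}x_2^{4} - 12x_1^{3} + 2x_1^{2}x_2 + \tfrac{8}{3}x_1x_2^{2} + 3x_1^{2} + \tfrac{2}{3}x_2^{2}.
  reduce S modulo (f_1, f_2):
  remainder -12x_1^{3} + \tfrac{8}{3}x_1x_2^{2} - 51x_1^{2} - 8x_1x_2 + \tfrac{2}{3}x_2^{2} - \tfrac{31}{6}x_1 + 2x_2 + \tfrac{4}{3} ≠ 0; add g_3 = -12x_1^{3} + \tfrac{8}{3}x_1x_2^{2} - 51x_1^{2} - 8x_1x_2 + \tfrac{2}{3}x_2^{2} - \tfrac{31}{6}x_1 + 2x_2 + \tfrac{4}{3} to the basis.

The other S-polynomials (S(f_1,g_3), S(f_2,g_3)) all reduce to 0 modulo the current basis, so we have a Gröbner basis.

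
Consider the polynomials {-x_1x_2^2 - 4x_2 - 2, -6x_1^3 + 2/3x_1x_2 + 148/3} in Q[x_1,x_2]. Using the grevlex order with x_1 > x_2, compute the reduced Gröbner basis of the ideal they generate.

f_1 = -x_1x_2^2 - 4x_2 - 2, LT = x_1x_2^2.
f_2 = -6x_1^3 + 2/3x_1x_2 + 148/3, LT = x_1^3.

S(f_1,f_2): lcm = x_1^3x_2^2. S = 1/9x_1x_2^3 + 4x_1^2x_2 + 2x_1^2 + 74/9x_2^2.
  leading term x_1x_2^3: subtract (-1/9x_2)·f_1 from 1/9x_1x_2^3 + 4x_1^2x_2 + 2x_1^2 + 74/9x_2^2 → 4x_1^2x_2 + 2x_1^2 + 70/9x_2^2 - 2/9x_2
  leading term x_1^2x_2: no divisor's leading term divides it; move 4x_1^2x_2 to the remainder.
  leading term x_1^2: no divisor's leading term divides it; move 2x_1^2 to the remainder.
  leading term x_2^2: no divisor's leading term divides it; move 70/9x_2^2 to the remainder.
  leading term x_2: no divisor's leading term divides it; move -2/9x_2 to the remainder.
  remainder 4x_1^2x_2 + 2x_1^2 + 70/9x_2^2 - 2/9x_2 ≠ 0; add g_3 = 4x_1^2x_2 + 2x_1^2 + 70/9x_2^2 - 2/9x_2 to the basis.

S(f_1,g_3): lcm = x_1^2x_2^2. S = -1/2x_1^2x_2 - 35/18x_2^3 + 4x_1x_2 + 1/18x_2^2 + 2x_1.
  leading term x_1^2x_2: subtract (-1/8)·g_3 from -1/2x_1^2x_2 - 35/18x_2^3 + 4x_1x_2 + 1/18x_2^2 + 2x_1 → -35/18x_2^3 + 1/4x_1^2 + 4x_1x_2 + 37/36x_2^2 + 2x_1 - 1/36x_2
  leading term x_2^3: no divisor's leading term divides it; move -35/18x_2^3 to the remainder.
  leading term x_1^2: no divisor's leading term divides it; move 1/4x_1^2 to the remainder.
  leading term x_1x_2: no divisor's leading term divides it; move 4x_1x_2 to the remainder.
  leading term x_2^2: no divisor's leading term divides it; move 37/36x_2^2 to the remainder.
  leading term x_1: no divisor's leading term divides it; move 2x_1 to the remainder.
  leading term x_2: no divisor's leading term divides it; move -1/36x_2 to the remainder.
  remainder -35/18x_2^3 + 1/4x_1^2 + 4x_1x_2 + 37/36x_2^2 + 2x_1 - 1/36x_2 ≠ 0; add g_4 = -35/18x_2^3 + 1/4x_1^2 + 4x_1x_2 + 37/36x_2^2 + 2x_1 - 1/36x_2 to the basis.

The other S-polynomials (S(f_2,g_3), S(f_1,g_4), S(f_2,g_4), S(g_3,g_4)) all reduce to 0 modulo the current basis, so we have a Gröbner basis.

G = {x_1^3 - 1/9x_1x_2 - 74/9, x_1^2x_2 + 1/2x_1^2 + 35/18x_2^2 - 1/18x_2, x_1x_2^2 + 4x_2 + 2, x_2^3 - 9/70x_1^2 - 72/35x_1x_2 - 37/70x_2^2 - 36/35x_1 + 1/70x_2}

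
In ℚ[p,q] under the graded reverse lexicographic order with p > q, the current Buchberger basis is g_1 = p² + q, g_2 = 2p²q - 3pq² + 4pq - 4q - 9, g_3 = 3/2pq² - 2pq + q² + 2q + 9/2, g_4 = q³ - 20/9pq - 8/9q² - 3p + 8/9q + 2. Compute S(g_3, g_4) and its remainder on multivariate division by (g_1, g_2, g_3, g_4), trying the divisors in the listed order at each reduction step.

lcm(LM(g_3), LM(g_4)) = pq³.
S = (lcm/LT(g_3))·g_3 − (lcm/LT(g_4))·g_4 = 20/9p²q - 4/9pq² + ⅔q³ + 3p² - 8/9pq + 4/3q² - 2p + 3q.
Reduce S modulo (g_1, g_2, g_3, g_4) in that order:
  leading term p²q: subtract (20/9q)·g_1 from 20/9p²q - 4/9pq² + ⅔q³ + 3p² - 8/9pq + 4/3q² - 2p + 3q → -4/9pq² + ⅔q³ + 3p² - 8/9pq - 8/9q² - 2p + 3q
  leading term pq²: subtract (-8/27)·g_3 from -4/9pq² + ⅔q³ + 3p² - 8/9pq - 8/9q² - 2p + 3q → ⅔q³ + 3p² - 40/27pq - 16/27q² - 2p + 97/27q + 4/3
  leading term q³: subtract (⅔)·g_4 from ⅔q³ + 3p² - 40/27pq - 16/27q² - 2p + 97/27q + 4/3 → 3p² + 3q
  leading term p²: subtract (3)·g_1 from 3p² + 3q → 0
The remainder is 0, so this S-polynomial contributes no new basis element.

S(g_3, g_4) = 20/9p²q - 4/9pq² + ⅔q³ + 3p² - 8/9pq + 4/3q² - 2p + 3q; remainder on division = 0.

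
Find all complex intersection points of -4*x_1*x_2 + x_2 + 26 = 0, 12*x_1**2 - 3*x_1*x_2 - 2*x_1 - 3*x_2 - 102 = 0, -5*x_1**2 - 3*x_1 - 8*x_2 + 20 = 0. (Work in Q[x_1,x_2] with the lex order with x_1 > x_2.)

Compute a lex Gröbner basis by Buchberger's algorithm.
f_1 = -4*x_1*x_2 + x_2 + 26, LT = x_1*x_2.
f_2 = 12*x_1**2 - 3*x_1*x_2 - 2*x_1 - 3*x_2 - 102, LT = x_1**2.
f_3 = -5*x_1**2 - 3*x_1 - 8*x_2 + 20, LT = x_1**2.

S(f_1,f_2): lcm = x_1**2*x_2. S = 1/4*x_1*x_2**2 - 1/12*x_1*x_2 - 13/2*x_1 + 1/4*x_2**2 + 17/2*x_2.
  reduce S modulo (f_1, f_2, f_3):
  remainder -13/2*x_1 + 5/16*x_2**2 + 485/48*x_2 - 13/24 ≠ 0; add h_4 = -13/2*x_1 + 5/16*x_2**2 + 485/48*x_2 - 13/24 to the basis.

S(f_1,f_3): lcm = x_1**2*x_2. S = -17/20*x_1*x_2 - 13/2*x_1 - 8/5*x_2**2 + 4*x_2.
  reduce S modulo (f_1, f_2, f_3, h_4):
  remainder -153/80*x_2**2 - 379/60*x_2 - 299/60 ≠ 0; add h_5 = -153/80*x_2**2 - 379/60*x_2 - 299/60 to the basis.

S(f_2,f_3): lcm = x_1**2. S = -1/4*x_1*x_2 - 23/30*x_1 - 37/20*x_2 - 9/2.
  reduce S modulo (f_1, f_2, f_3, h_4, h_5):
  remainder -82139/27540*x_2 - 82139/13770 ≠ 0; add h_6 = -82139/27540*x_2 - 82139/13770 to the basis.

The other S-polynomials (S(f_1,h_4), S(f_2,h_4), S(f_3,h_4), S(f_1,h_5), S(f_2,h_5), S(f_3,h_5), S(h_4,h_5), S(f_1,h_6), S(f_2,h_6), S(f_3,h_6), S(h_4,h_6), S(h_5,h_6)) all reduce to 0 modulo the current basis, so we have a Gröbner basis.
Inter-reduce: drop elements whose leading term is divisible by another's, tail-reduce, and make monic.
Reduced Gröbner basis: {x_1 + 3, x_2 + 2}.

Since the basis is lex-ordered, x_2 + 2 is univariate in x_2. Its roots are {-2}. Back-substituting each root into the other basis elements fixes the other coordinates.
  x_2 = -2: the earlier basis element becomes x_1 + 3 = 0, giving x_1 = -3 — point (-3, -2).

{(-3, -2)}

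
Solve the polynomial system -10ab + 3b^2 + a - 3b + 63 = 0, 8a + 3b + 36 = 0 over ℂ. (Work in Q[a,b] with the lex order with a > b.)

Compute a lex Gröbner basis by Buchberger's algorithm.
f_1 = -10ab + a + 3b^2 - 3b + 63, LT = ab.
f_2 = 8a + 3b + 36, LT = a.

S(f_1,f_2): lcm = ab. S = -1/10a - 27/40b^2 - 21/5b - 63/10.
  leading term a: subtract (-1/80)·f_2 from -1/10a - 27/40b^2 - 21/5b - 63/10 → -27/40b^2 - 333/80b - 117/20
  leading term b^2: no divisor's leading term divides it; move -27/40b^2 to the remainder.
  leading term b: no divisor's leading term divides it; move -333/80b to the remainder.
  leading term 1: no divisor's leading term divides it; move -117/20 to the remainder.
  remainder -27/40b^2 - 333/80b - 117/20 ≠ 0; add h_3 = -27/40b^2 - 333/80b - 117/20 to the basis.

The other S-polynomials (S(f_1,h_3), S(f_2,h_3)) all reduce to 0 modulo the current basis, so we have a Gröbner basis.
Inter-reduce: drop elements whose leading term is divisible by another's, tail-reduce, and make monic.
Reduced Gröbner basis: {a + 3/8b + 9/2, b^2 + 37/6b + 26/3}.

A lex Gröbner basis eliminates variables successively. Here b^2 + 37/6b + 26/3 depends only on b, with roots {-4, -13/6}; lifting each root through the earlier basis elements recovers the full solutions.
  b = -4: the earlier basis element becomes a + 3 = 0, giving a = -3 — point (-3, -4).
  b = -13/6: the earlier basis element becomes a + 59/16 = 0, giving a = -59/16 — point (-59/16, -13/6).

{(-3, -4), (-59/16, -13/6)}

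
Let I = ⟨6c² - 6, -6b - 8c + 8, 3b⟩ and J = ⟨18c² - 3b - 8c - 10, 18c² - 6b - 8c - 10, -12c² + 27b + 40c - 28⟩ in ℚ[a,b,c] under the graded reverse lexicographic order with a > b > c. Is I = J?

Yes, the ideals are equal.

Two ideals are equal iff their reduced Gröbner bases coincide (the reduced basis is unique for a fixed ordering).
Buchberger on the first generating set:
f_1 = 6c² - 6, LT = c².
f_2 = -6b - 8c + 8, LT = b.
f_3 = 3b, LT = b.

S(f_2,f_3): lcm = b. S = 4/3c - 4/3.
  reduce S modulo (f_1, f_2, f_3):
  remainder 4/3c - 4/3 ≠ 0; add g_4 = 4/3c - 4/3 to the basis.

The other S-polynomials (S(f_1,f_2), S(f_1,f_3), S(f_1,g_4), S(f_2,g_4), S(f_3,g_4)) all reduce to 0 modulo the current basis, so we have a Gröbner basis.
Inter-reduce: drop elements whose leading term is divisible by another's, tail-reduce, and make monic.
Reduced Gröbner basis: {b, c - 1}.

Buchberger on the second generating set:
h_1 = 18c² - 3b - 8c - 10, LT = c².
h_2 = 18c² - 6b - 8c - 10, LT = c².
h_3 = -12c² + 27b + 40c - 28, LT = c².

S(h_1,h_2): lcm = c². S = ⅙b.
  reduce S modulo (h_1, h_2, h_3):
  remainder ⅙b ≠ 0; add k_4 = ⅙b to the basis.

S(h_1,h_3): lcm = c². S = 25/12b + 26/9c - 26/9.
  reduce S modulo (h_1, h_2, h_3, k_4):
  remainder 26/9c - 26/9 ≠ 0; add k_5 = 26/9c - 26/9 to the basis.

The other S-polynomials (S(h_2,h_3), S(h_1,k_4), S(h_2,k_4), S(h_3,k_4), S(h_1,k_5), S(h_2,k_5), S(h_3,k_5), S(k_4,k_5)) all reduce to 0 modulo the current basis, so we have a Gröbner basis.
Inter-reduce: drop elements whose leading term is divisible by another's, tail-reduce, and make monic.
Reduced Gröbner basis: {b, c - 1}.

Same reduced basis, so the two generating sets span the same ideal.
The choice of monomial ordering does not affect the verdict — as long as both bases are computed under the same ordering, their equality decides ideal equality.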